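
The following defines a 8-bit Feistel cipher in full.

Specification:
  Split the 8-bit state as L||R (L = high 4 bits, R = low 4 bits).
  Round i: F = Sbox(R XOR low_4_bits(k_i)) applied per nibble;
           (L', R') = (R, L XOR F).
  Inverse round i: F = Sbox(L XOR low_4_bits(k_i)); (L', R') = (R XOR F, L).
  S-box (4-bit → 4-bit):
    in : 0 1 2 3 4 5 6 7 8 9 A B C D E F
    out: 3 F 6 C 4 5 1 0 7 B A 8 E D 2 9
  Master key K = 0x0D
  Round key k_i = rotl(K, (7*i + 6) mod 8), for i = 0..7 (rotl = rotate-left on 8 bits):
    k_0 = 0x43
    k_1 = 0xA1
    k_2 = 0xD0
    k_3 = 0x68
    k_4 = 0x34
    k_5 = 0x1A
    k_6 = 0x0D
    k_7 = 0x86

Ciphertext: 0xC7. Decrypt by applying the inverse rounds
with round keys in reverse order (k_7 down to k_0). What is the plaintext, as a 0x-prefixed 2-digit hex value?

s_0 = ciphertext = 0xC7
s_1 = InvRound(s_0, k_7) = 0xDC
s_2 = InvRound(s_1, k_6) = 0xFD
s_3 = InvRound(s_2, k_5) = 0x8F
s_4 = InvRound(s_3, k_4) = 0x18
s_5 = InvRound(s_4, k_3) = 0x31
s_6 = InvRound(s_5, k_2) = 0xD3
s_7 = InvRound(s_6, k_1) = 0xDD
s_8 = InvRound(s_7, k_0) = 0xFD

0xFD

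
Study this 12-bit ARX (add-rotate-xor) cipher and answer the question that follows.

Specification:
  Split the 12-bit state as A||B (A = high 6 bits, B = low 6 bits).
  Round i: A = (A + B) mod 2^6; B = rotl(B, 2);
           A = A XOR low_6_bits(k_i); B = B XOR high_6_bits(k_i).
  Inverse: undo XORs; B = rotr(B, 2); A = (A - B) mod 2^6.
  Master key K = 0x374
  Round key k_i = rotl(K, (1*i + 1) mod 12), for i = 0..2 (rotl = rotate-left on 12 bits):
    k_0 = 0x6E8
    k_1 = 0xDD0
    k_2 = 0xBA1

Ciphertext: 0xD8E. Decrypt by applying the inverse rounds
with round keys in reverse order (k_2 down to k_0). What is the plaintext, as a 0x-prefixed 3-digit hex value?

0xFC9

s_0 = ciphertext = 0xD8E
s_1 = InvRound(s_0, k_2) = 0x3C8
s_2 = InvRound(s_1, k_1) = 0x83F
s_3 = InvRound(s_2, k_0) = 0xFC9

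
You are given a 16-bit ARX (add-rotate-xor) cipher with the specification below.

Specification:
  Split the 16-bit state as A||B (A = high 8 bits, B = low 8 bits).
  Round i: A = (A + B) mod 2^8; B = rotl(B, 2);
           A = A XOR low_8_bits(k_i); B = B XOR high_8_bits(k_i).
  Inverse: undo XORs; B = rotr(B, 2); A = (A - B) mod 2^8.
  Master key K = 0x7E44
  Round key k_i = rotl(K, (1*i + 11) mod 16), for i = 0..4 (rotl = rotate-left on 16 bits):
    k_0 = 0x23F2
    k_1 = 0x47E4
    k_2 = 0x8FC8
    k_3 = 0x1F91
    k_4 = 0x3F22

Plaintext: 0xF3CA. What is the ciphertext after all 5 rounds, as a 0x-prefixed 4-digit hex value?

0xEE62

s_0 = plaintext = 0xF3CA
s_1 = Round(s_0, k_0) = 0x4F08
s_2 = Round(s_1, k_1) = 0xB367
s_3 = Round(s_2, k_2) = 0xD212
s_4 = Round(s_3, k_3) = 0x7557
s_5 = Round(s_4, k_4) = 0xEE62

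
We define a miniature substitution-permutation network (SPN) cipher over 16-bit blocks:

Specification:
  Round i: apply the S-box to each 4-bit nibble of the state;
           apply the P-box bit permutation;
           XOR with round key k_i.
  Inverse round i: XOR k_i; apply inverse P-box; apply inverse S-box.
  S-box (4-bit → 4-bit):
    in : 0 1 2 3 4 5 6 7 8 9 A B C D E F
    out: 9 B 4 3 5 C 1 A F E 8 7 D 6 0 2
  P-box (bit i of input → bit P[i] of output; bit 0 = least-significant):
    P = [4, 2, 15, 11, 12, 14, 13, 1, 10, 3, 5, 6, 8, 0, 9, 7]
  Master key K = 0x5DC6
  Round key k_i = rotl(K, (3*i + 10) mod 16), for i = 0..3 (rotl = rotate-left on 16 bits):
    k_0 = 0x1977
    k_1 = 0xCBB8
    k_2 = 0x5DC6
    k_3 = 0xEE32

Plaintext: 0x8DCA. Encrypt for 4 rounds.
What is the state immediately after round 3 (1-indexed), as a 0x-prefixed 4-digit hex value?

s_0 = plaintext = 0x8DCA
s_1 = Round(s_0, k_0) = 0x22DC
s_2 = Round(s_1, k_1) = 0x2188
s_3 = Round(s_2, k_2) = 0xA398
s_4 = Round(s_3, k_3) = 0x02AC

0xA398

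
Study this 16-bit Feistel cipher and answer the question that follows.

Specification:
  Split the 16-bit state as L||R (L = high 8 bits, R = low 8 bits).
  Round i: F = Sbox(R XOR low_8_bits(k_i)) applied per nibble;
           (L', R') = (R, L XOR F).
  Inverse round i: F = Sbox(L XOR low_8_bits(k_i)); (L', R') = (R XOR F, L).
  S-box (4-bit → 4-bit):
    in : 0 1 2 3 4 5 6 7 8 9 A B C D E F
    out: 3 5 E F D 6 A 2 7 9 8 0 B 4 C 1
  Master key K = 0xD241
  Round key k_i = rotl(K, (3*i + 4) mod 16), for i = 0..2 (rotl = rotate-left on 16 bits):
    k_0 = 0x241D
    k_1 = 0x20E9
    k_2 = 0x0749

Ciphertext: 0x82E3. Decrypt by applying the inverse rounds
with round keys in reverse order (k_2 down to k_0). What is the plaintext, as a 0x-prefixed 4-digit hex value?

0xC18A

s_0 = ciphertext = 0x82E3
s_1 = InvRound(s_0, k_2) = 0x5382
s_2 = InvRound(s_1, k_1) = 0x8A53
s_3 = InvRound(s_2, k_0) = 0xC18A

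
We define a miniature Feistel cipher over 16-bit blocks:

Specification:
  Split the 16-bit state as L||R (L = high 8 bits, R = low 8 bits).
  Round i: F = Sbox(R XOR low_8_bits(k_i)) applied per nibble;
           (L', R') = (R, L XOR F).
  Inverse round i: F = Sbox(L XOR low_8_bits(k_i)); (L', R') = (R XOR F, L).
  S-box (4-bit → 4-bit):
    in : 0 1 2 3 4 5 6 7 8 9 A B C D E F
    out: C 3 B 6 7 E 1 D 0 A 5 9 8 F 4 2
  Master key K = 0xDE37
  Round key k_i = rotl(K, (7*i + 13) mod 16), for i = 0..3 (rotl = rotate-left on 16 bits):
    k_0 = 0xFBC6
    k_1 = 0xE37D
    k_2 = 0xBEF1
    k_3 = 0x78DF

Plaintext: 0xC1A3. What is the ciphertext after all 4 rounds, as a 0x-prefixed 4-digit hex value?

s_0 = plaintext = 0xC1A3
s_1 = Round(s_0, k_0) = 0xA3DF
s_2 = Round(s_1, k_1) = 0xDFF8
s_3 = Round(s_2, k_2) = 0xF815
s_4 = Round(s_3, k_3) = 0x157D

0x157D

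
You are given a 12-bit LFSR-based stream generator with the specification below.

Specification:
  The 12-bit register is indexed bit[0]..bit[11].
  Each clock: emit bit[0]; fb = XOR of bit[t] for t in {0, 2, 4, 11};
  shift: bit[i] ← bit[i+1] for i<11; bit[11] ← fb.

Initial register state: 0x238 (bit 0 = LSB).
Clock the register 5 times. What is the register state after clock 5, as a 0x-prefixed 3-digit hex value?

reg_0 = 0x238
clock 1: out=0, reg = 0x91C
clock 2: out=0, reg = 0xC8E
clock 3: out=0, reg = 0x647
clock 4: out=1, reg = 0x323
clock 5: out=1, reg = 0x991

0x991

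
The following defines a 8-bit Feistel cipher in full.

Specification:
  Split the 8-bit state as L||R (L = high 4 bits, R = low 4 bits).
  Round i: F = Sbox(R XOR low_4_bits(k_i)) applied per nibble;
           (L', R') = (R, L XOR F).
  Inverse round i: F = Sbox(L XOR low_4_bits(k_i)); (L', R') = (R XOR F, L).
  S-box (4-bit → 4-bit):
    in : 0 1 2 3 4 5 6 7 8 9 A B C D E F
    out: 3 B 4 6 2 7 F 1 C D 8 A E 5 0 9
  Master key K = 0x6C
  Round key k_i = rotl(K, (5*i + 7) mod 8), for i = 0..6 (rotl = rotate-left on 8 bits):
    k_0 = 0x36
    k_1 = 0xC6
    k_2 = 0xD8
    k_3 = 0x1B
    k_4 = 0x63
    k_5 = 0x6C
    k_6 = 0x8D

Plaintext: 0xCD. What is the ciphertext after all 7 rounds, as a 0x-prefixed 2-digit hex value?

0x6E

s_0 = plaintext = 0xCD
s_1 = Round(s_0, k_0) = 0xD6
s_2 = Round(s_1, k_1) = 0x6E
s_3 = Round(s_2, k_2) = 0xE9
s_4 = Round(s_3, k_3) = 0x9A
s_5 = Round(s_4, k_4) = 0xA4
s_6 = Round(s_5, k_5) = 0x46
s_7 = Round(s_6, k_6) = 0x6E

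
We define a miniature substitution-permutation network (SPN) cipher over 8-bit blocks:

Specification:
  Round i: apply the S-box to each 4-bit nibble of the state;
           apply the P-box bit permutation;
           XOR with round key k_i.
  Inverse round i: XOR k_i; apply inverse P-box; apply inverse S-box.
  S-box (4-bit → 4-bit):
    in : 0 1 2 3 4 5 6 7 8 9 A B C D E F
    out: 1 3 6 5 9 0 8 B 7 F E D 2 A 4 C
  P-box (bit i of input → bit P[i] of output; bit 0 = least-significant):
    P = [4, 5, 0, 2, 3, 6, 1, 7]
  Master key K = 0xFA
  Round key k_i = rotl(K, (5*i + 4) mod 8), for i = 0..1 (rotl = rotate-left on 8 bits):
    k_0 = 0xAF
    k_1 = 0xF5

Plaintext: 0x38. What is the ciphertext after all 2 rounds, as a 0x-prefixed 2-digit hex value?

s_0 = plaintext = 0x38
s_1 = Round(s_0, k_0) = 0x94
s_2 = Round(s_1, k_1) = 0x2B

0x2B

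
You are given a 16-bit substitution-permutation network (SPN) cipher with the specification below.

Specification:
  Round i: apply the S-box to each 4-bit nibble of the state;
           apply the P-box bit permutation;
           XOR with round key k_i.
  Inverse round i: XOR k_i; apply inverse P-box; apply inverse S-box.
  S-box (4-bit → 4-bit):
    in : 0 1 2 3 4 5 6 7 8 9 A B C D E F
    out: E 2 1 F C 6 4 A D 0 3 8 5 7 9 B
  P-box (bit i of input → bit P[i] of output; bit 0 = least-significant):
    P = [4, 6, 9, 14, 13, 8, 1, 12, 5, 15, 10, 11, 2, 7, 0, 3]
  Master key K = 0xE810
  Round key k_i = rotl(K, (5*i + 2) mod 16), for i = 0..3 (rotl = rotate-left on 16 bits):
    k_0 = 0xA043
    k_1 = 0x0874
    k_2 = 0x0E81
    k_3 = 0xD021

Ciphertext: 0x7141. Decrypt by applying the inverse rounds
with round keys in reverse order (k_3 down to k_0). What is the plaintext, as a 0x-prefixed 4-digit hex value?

0x9D02

s_0 = ciphertext = 0x7141
s_1 = InvRound(s_0, k_3) = 0x9AA1
s_2 = InvRound(s_1, k_2) = 0x9DB9
s_3 = InvRound(s_2, k_1) = 0x3571
s_4 = InvRound(s_3, k_0) = 0x9D02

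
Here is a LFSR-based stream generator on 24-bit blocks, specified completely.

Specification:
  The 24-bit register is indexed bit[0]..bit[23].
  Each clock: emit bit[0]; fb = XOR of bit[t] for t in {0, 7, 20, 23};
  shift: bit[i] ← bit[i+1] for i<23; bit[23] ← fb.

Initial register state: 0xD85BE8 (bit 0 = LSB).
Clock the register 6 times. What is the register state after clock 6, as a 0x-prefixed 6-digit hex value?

reg_0 = 0xD85BE8
clock 1: out=0, reg = 0xEC2DF4
clock 2: out=0, reg = 0x7616FA
clock 3: out=0, reg = 0x3B0B7D
clock 4: out=1, reg = 0x1D85BE
clock 5: out=0, reg = 0x0EC2DF
clock 6: out=1, reg = 0x07616F

0x07616F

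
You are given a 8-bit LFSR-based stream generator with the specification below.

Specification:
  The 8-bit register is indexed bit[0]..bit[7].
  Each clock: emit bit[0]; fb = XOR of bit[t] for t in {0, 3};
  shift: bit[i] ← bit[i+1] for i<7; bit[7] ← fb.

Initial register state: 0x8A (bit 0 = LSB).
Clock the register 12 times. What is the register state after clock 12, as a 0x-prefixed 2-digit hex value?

0x4F

reg_0 = 0x8A
clock 1: out=0, reg = 0xC5
clock 2: out=1, reg = 0xE2
clock 3: out=0, reg = 0x71
clock 4: out=1, reg = 0xB8
clock 5: out=0, reg = 0xDC
clock 6: out=0, reg = 0xEE
clock 7: out=0, reg = 0xF7
clock 8: out=1, reg = 0xFB
clock 9: out=1, reg = 0x7D
clock 10: out=1, reg = 0x3E
clock 11: out=0, reg = 0x9F
clock 12: out=1, reg = 0x4F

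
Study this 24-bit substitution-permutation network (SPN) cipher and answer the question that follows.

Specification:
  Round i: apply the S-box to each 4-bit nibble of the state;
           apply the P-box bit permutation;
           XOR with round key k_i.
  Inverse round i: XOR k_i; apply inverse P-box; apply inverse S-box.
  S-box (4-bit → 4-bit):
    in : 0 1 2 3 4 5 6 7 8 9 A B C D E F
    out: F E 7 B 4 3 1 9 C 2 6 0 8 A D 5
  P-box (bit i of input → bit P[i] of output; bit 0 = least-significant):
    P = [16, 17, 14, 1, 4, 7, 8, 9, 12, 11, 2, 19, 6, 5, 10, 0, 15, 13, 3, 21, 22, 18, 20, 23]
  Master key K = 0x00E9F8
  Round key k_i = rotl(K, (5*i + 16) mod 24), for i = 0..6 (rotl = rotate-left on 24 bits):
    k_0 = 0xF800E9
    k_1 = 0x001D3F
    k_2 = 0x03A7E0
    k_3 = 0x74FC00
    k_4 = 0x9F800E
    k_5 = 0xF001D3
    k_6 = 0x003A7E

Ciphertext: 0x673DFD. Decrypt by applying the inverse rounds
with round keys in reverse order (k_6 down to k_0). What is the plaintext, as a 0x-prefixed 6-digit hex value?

s_0 = ciphertext = 0x673DFD
s_1 = InvRound(s_0, k_6) = 0x5C8B13
s_2 = InvRound(s_1, k_5) = 0xD76DDB
s_3 = InvRound(s_2, k_4) = 0x65E124
s_4 = InvRound(s_3, k_3) = 0x4BA246
s_5 = InvRound(s_4, k_2) = 0x6BA8AC
s_6 = InvRound(s_5, k_1) = 0x638723
s_7 = InvRound(s_6, k_0) = 0x8FFC13

0x8FFC13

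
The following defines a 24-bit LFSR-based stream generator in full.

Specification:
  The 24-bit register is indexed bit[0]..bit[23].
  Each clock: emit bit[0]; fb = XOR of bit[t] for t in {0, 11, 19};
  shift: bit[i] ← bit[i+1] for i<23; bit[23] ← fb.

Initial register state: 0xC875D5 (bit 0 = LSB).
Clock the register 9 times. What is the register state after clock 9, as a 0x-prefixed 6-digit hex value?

reg_0 = 0xC875D5
clock 1: out=1, reg = 0x643AEA
clock 2: out=0, reg = 0xB21D75
clock 3: out=1, reg = 0x590EBA
clock 4: out=0, reg = 0x2C875D
clock 5: out=1, reg = 0x1643AE
clock 6: out=0, reg = 0x0B21D7
clock 7: out=1, reg = 0x0590EB
clock 8: out=1, reg = 0x82C875
clock 9: out=1, reg = 0x41643A

0x41643A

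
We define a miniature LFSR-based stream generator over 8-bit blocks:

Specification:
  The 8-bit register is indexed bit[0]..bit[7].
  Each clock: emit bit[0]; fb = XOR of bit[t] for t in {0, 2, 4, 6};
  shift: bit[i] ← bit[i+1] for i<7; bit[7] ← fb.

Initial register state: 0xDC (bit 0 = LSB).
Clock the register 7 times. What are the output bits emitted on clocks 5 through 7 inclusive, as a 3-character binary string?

101

reg_0 = 0xDC
clock 1: out=0, reg = 0xEE
clock 2: out=0, reg = 0x77
clock 3: out=1, reg = 0x3B
clock 4: out=1, reg = 0x1D
clock 5: out=1, reg = 0x8E
clock 6: out=0, reg = 0xC7
clock 7: out=1, reg = 0xE3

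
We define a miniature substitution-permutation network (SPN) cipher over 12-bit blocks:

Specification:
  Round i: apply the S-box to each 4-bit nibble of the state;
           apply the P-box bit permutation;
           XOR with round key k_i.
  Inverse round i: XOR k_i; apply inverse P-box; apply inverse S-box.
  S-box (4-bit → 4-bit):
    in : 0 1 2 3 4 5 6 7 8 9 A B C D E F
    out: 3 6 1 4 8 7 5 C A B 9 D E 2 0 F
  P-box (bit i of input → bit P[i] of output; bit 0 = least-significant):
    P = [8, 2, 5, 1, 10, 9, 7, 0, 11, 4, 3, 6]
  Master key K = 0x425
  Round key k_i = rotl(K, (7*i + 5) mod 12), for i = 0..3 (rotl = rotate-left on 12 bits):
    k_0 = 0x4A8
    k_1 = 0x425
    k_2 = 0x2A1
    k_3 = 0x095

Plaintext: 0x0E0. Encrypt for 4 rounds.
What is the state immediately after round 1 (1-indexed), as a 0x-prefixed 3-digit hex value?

0xDBC

s_0 = plaintext = 0x0E0
s_1 = Round(s_0, k_0) = 0xDBC
s_2 = Round(s_1, k_1) = 0x092
s_3 = Round(s_2, k_2) = 0xDB0
s_4 = Round(s_3, k_3) = 0x500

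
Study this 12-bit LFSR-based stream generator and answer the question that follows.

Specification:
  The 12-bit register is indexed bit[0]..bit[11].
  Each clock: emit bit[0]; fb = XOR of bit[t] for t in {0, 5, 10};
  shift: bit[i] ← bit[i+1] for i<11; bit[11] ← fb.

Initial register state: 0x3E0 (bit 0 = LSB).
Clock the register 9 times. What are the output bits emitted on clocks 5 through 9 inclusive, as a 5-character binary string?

reg_0 = 0x3E0
clock 1: out=0, reg = 0x9F0
clock 2: out=0, reg = 0xCF8
clock 3: out=0, reg = 0x67C
clock 4: out=0, reg = 0x33E
clock 5: out=0, reg = 0x99F
clock 6: out=1, reg = 0xCCF
clock 7: out=1, reg = 0x667
clock 8: out=1, reg = 0xB33
clock 9: out=1, reg = 0x599

01111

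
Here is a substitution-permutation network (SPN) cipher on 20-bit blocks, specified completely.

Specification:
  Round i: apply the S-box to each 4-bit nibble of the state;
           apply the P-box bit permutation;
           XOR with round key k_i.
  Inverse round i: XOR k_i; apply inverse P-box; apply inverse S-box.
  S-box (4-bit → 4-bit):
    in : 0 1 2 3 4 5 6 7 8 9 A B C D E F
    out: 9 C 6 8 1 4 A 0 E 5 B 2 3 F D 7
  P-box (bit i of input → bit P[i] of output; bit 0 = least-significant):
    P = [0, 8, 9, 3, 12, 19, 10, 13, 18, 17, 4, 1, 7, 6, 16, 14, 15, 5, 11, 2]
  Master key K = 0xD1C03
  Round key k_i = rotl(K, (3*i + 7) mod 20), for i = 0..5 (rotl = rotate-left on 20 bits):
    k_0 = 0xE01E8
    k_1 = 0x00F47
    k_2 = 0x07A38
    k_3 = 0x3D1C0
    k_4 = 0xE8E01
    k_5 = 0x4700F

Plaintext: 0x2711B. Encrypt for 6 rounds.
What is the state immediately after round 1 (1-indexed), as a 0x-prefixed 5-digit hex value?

0xE2CDA

s_0 = plaintext = 0x2711B
s_1 = Round(s_0, k_0) = 0xE2CDA
s_2 = Round(s_1, k_1) = 0xFB20A
s_3 = Round(s_2, k_2) = 0x2C341
s_4 = Round(s_3, k_3) = 0x3CB2A
s_5 = Round(s_4, k_4) = 0x48BCC
s_6 = Round(s_5, k_5) = 0xFA14E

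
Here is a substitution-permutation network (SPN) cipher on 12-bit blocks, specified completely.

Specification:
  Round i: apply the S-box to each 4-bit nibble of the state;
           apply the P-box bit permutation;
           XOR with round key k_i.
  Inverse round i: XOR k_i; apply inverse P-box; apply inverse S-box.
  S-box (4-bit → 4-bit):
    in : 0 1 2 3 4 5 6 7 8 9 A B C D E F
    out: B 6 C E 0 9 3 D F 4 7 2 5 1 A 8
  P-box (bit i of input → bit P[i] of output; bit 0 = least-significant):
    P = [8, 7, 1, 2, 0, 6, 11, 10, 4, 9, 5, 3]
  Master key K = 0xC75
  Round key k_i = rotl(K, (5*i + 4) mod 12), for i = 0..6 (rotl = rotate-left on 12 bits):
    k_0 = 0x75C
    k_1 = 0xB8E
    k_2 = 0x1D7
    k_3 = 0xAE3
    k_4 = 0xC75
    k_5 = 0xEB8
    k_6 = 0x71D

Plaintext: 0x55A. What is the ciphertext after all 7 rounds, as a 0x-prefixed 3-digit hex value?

0x440

s_0 = plaintext = 0x55A
s_1 = Round(s_0, k_0) = 0x2C7
s_2 = Round(s_1, k_1) = 0x2A1
s_3 = Round(s_2, k_2) = 0x93C
s_4 = Round(s_3, k_3) = 0x781
s_5 = Round(s_4, k_4) = 0x08E
s_6 = Round(s_5, k_5) = 0x065
s_7 = Round(s_6, k_6) = 0x440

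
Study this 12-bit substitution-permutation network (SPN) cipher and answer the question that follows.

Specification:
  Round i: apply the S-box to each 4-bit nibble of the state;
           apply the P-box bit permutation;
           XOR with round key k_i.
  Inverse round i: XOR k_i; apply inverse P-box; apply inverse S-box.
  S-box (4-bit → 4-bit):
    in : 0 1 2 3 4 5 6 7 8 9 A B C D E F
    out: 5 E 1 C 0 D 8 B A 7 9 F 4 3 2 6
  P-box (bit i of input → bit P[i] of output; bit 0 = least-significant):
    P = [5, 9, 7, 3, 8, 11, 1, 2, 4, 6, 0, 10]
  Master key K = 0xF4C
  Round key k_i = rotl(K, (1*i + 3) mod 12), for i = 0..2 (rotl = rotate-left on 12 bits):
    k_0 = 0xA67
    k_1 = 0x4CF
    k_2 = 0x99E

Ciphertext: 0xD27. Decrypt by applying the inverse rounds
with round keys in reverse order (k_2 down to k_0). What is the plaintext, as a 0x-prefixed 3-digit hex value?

s_0 = ciphertext = 0xD27
s_1 = InvRound(s_0, k_2) = 0x545
s_2 = InvRound(s_1, k_1) = 0x403
s_3 = InvRound(s_2, k_0) = 0x88D

0x88D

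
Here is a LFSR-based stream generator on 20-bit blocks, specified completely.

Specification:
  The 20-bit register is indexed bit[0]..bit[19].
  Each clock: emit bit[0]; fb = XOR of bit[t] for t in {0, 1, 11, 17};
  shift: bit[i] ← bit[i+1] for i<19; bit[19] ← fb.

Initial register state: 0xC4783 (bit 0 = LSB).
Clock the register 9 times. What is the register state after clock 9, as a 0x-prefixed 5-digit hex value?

0x56623

reg_0 = 0xC4783
clock 1: out=1, reg = 0x623C1
clock 2: out=1, reg = 0x311E0
clock 3: out=0, reg = 0x988F0
clock 4: out=0, reg = 0xCC478
clock 5: out=0, reg = 0x6623C
clock 6: out=0, reg = 0xB311E
clock 7: out=0, reg = 0x5988F
clock 8: out=1, reg = 0xACC47
clock 9: out=1, reg = 0x56623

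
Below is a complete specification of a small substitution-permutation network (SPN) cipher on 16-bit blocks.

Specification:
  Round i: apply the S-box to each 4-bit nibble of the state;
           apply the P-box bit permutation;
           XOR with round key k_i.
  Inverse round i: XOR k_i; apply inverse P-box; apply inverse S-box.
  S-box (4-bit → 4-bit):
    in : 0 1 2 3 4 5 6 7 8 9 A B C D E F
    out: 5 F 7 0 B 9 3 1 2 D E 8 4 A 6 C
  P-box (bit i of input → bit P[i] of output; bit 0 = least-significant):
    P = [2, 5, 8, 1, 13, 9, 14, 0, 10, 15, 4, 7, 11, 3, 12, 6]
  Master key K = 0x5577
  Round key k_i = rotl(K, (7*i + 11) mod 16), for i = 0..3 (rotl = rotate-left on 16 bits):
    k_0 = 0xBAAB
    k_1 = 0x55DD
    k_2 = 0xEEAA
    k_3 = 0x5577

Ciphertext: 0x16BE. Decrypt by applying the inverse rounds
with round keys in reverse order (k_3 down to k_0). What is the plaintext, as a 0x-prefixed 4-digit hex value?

0xE712

s_0 = ciphertext = 0x16BE
s_1 = InvRound(s_0, k_3) = 0xDBAC
s_2 = InvRound(s_1, k_2) = 0xC779
s_3 = InvRound(s_2, k_1) = 0xCD86
s_4 = InvRound(s_3, k_0) = 0xE712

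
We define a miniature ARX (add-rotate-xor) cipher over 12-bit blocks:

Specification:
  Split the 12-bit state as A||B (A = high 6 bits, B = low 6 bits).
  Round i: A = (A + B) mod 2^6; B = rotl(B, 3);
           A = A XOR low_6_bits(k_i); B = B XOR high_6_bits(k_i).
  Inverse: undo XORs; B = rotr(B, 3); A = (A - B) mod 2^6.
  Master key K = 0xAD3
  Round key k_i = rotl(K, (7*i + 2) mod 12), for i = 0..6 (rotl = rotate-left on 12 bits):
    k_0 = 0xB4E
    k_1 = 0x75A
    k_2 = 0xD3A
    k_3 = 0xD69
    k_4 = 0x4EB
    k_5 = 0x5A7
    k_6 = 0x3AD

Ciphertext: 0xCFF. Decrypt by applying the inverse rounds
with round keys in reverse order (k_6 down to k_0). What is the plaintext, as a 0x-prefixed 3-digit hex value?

0xB61

s_0 = ciphertext = 0xCFF
s_1 = InvRound(s_0, k_6) = 0x40E
s_2 = InvRound(s_1, k_5) = 0xD03
s_3 = InvRound(s_2, k_4) = 0x742
s_4 = InvRound(s_3, k_3) = 0xDBE
s_5 = InvRound(s_4, k_2) = 0xED1
s_6 = InvRound(s_5, k_1) = 0x021
s_7 = InvRound(s_6, k_0) = 0xB61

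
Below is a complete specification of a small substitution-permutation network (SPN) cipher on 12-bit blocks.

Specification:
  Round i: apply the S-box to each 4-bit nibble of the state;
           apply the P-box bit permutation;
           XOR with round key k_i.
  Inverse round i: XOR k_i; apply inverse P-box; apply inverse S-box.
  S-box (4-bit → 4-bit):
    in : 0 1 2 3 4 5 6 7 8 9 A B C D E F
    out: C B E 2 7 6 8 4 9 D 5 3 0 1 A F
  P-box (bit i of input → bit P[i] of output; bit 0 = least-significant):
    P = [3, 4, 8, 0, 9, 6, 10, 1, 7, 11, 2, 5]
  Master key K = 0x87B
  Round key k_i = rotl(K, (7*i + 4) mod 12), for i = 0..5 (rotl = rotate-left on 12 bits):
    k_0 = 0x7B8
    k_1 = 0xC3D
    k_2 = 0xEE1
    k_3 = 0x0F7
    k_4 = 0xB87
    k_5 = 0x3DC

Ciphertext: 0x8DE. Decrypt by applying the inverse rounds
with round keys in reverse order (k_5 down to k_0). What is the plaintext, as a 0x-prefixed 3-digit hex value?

0x121

s_0 = ciphertext = 0x8DE
s_1 = InvRound(s_0, k_5) = 0x387
s_2 = InvRound(s_1, k_4) = 0x3CC
s_3 = InvRound(s_2, k_3) = 0x68F
s_4 = InvRound(s_3, k_2) = 0x2ED
s_5 = InvRound(s_4, k_1) = 0xB43
s_6 = InvRound(s_5, k_0) = 0x121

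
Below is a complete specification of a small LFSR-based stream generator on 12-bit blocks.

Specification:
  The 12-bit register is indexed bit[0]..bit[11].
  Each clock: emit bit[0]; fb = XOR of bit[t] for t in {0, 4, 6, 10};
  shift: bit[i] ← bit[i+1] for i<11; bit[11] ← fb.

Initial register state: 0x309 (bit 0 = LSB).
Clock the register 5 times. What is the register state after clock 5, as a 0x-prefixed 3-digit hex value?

reg_0 = 0x309
clock 1: out=1, reg = 0x984
clock 2: out=0, reg = 0x4C2
clock 3: out=0, reg = 0x261
clock 4: out=1, reg = 0x130
clock 5: out=0, reg = 0x898

0x898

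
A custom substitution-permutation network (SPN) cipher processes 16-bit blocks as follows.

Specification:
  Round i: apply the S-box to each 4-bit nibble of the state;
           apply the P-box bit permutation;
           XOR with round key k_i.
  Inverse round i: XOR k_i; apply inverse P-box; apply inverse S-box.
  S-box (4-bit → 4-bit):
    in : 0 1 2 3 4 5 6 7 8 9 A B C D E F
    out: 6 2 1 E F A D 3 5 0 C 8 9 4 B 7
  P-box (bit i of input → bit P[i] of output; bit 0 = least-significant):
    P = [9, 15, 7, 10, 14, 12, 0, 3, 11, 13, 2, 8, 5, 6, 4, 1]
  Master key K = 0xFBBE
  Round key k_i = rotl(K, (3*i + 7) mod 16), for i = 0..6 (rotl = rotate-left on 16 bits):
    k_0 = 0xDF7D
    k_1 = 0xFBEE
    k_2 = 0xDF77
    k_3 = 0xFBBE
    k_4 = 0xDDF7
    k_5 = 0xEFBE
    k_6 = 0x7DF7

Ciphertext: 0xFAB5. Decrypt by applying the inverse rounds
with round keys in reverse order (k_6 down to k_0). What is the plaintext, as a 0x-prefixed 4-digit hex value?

s_0 = ciphertext = 0xFAB5
s_1 = InvRound(s_0, k_6) = 0x5B9E
s_2 = InvRound(s_1, k_5) = 0x2115
s_3 = InvRound(s_2, k_4) = 0xE773
s_4 = InvRound(s_3, k_3) = 0x183A
s_5 = InvRound(s_4, k_2) = 0x1A6E
s_6 = InvRound(s_5, k_1) = 0x9520
s_7 = InvRound(s_6, k_0) = 0x0862

0x0862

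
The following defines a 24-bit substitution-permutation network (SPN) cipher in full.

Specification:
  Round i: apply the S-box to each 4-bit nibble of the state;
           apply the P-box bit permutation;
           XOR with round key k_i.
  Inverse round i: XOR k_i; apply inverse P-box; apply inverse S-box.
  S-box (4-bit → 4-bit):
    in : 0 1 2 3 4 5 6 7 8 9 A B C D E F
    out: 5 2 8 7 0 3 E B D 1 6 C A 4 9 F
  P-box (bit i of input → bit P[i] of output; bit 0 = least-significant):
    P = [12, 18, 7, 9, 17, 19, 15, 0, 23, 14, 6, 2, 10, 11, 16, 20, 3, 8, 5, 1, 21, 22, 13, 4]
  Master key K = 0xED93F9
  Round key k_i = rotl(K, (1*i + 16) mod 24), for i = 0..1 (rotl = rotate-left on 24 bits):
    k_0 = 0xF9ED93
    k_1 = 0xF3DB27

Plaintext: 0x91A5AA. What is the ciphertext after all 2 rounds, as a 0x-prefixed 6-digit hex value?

0x8FCBA7

s_0 = plaintext = 0x91A5AA
s_1 = Round(s_0, k_0) = 0x542413
s_2 = Round(s_1, k_1) = 0x8FCBA7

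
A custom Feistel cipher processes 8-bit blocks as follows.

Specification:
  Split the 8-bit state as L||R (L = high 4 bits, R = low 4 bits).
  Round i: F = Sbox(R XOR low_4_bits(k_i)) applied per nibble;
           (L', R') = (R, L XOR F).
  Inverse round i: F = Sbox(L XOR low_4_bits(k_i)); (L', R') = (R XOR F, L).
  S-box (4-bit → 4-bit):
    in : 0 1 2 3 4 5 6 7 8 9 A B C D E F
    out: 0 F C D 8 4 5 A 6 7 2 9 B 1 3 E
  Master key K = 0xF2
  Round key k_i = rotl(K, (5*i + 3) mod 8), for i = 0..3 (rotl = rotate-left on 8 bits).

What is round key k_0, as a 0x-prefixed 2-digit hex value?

K = 0xF2
k_0 = rotl(K, (5*0+3) mod 8) = rotl(K, 3) = 0x97

0x97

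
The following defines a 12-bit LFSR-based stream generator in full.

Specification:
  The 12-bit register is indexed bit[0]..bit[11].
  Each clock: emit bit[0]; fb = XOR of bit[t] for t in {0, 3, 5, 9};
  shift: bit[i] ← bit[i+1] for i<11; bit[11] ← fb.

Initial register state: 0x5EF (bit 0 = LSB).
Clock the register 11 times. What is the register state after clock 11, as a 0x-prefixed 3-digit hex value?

reg_0 = 0x5EF
clock 1: out=1, reg = 0xAF7
clock 2: out=1, reg = 0xD7B
clock 3: out=1, reg = 0xEBD
clock 4: out=1, reg = 0x75E
clock 5: out=0, reg = 0x3AF
clock 6: out=1, reg = 0x1D7
clock 7: out=1, reg = 0x8EB
clock 8: out=1, reg = 0xC75
clock 9: out=1, reg = 0x63A
clock 10: out=0, reg = 0xB1D
clock 11: out=1, reg = 0xD8E

0xD8E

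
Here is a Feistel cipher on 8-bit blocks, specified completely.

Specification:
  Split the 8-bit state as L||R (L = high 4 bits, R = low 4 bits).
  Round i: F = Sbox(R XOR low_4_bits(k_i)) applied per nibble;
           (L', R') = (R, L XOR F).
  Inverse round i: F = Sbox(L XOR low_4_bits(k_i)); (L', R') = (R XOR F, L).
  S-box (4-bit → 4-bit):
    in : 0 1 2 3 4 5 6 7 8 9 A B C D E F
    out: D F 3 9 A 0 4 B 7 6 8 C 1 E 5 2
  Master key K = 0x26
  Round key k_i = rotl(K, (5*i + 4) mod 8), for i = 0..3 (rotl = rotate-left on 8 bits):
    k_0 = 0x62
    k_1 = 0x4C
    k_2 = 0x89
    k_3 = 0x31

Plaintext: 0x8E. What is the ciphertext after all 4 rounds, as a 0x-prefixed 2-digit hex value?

0x27

s_0 = plaintext = 0x8E
s_1 = Round(s_0, k_0) = 0xE9
s_2 = Round(s_1, k_1) = 0x9E
s_3 = Round(s_2, k_2) = 0xE2
s_4 = Round(s_3, k_3) = 0x27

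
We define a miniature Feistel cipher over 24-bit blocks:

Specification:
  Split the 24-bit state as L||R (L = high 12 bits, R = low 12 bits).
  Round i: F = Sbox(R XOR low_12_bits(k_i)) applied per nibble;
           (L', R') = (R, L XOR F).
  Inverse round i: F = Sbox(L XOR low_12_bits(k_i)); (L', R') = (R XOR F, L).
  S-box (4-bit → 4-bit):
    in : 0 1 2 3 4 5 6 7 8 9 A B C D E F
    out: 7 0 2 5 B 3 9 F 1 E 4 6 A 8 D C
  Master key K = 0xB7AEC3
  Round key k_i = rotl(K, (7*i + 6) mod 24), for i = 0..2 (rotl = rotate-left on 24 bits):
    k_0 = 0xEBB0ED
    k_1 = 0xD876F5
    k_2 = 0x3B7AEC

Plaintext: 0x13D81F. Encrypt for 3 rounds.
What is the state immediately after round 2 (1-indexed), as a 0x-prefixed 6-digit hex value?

0x0FF16B

s_0 = plaintext = 0x13D81F
s_1 = Round(s_0, k_0) = 0x81F0FF
s_2 = Round(s_1, k_1) = 0x0FF16B
s_3 = Round(s_2, k_2) = 0x16B6E0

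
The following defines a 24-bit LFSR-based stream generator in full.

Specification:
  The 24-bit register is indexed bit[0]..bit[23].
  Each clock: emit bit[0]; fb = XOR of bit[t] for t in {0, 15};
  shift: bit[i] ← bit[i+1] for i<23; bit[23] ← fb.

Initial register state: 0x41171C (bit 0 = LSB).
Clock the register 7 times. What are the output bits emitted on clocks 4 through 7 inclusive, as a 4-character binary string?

reg_0 = 0x41171C
clock 1: out=0, reg = 0x208B8E
clock 2: out=0, reg = 0x9045C7
clock 3: out=1, reg = 0xC822E3
clock 4: out=1, reg = 0xE41171
clock 5: out=1, reg = 0xF208B8
clock 6: out=0, reg = 0x79045C
clock 7: out=0, reg = 0x3C822E

1100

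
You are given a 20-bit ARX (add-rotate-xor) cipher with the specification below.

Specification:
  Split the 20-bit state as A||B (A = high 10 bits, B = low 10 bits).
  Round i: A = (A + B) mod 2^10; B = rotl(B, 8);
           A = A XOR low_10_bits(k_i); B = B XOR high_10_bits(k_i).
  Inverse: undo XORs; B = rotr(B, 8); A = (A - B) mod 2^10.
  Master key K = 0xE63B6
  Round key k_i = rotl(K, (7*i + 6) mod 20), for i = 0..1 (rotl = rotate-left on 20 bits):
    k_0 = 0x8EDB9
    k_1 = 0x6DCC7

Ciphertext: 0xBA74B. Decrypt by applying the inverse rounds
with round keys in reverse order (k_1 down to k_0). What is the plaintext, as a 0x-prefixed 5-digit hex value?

0x18325

s_0 = ciphertext = 0xBA74B
s_1 = InvRound(s_0, k_1) = 0x8F3F2
s_2 = InvRound(s_1, k_0) = 0x18325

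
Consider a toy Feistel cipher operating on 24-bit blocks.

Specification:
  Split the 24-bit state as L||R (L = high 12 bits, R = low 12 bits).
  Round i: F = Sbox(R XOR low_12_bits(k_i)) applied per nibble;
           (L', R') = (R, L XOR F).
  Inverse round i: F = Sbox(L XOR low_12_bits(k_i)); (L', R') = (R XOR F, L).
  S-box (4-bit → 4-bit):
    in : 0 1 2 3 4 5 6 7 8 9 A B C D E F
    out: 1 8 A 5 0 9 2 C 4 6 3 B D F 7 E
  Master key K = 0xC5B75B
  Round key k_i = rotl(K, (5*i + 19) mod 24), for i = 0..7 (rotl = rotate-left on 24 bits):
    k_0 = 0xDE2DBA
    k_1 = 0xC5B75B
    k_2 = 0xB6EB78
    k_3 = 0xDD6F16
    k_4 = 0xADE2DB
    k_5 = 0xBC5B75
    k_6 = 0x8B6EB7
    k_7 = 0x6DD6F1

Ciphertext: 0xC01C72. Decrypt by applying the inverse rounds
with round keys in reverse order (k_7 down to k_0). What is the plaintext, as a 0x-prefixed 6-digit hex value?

s_0 = ciphertext = 0xC01C72
s_1 = InvRound(s_0, k_7) = 0xF93C01
s_2 = InvRound(s_1, k_6) = 0x4A1F93
s_3 = InvRound(s_2, k_5) = 0x1634A1
s_4 = InvRound(s_3, k_4) = 0x115163
s_5 = InvRound(s_4, k_3) = 0x676115
s_6 = InvRound(s_5, k_2) = 0xE02676
s_7 = InvRound(s_6, k_1) = 0x0E0E02
s_8 = InvRound(s_7, k_0) = 0x1910E0

0x1910E0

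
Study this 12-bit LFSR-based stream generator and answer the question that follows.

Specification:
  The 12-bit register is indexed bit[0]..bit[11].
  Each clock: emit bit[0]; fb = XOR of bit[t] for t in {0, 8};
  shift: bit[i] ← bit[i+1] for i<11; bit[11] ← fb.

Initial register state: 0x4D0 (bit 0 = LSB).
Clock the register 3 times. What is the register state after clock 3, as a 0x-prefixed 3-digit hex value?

0x89A

reg_0 = 0x4D0
clock 1: out=0, reg = 0x268
clock 2: out=0, reg = 0x134
clock 3: out=0, reg = 0x89A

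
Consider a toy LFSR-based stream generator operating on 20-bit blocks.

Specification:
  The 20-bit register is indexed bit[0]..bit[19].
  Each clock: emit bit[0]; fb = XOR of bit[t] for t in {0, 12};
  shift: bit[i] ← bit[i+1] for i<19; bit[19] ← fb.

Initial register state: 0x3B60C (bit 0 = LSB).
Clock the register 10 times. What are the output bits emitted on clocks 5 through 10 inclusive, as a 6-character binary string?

reg_0 = 0x3B60C
clock 1: out=0, reg = 0x9DB06
clock 2: out=0, reg = 0xCED83
clock 3: out=1, reg = 0xE76C1
clock 4: out=1, reg = 0x73B60
clock 5: out=0, reg = 0xB9DB0
clock 6: out=0, reg = 0xDCED8
clock 7: out=0, reg = 0x6E76C
clock 8: out=0, reg = 0x373B6
clock 9: out=0, reg = 0x9B9DB
clock 10: out=1, reg = 0x4DCED

000001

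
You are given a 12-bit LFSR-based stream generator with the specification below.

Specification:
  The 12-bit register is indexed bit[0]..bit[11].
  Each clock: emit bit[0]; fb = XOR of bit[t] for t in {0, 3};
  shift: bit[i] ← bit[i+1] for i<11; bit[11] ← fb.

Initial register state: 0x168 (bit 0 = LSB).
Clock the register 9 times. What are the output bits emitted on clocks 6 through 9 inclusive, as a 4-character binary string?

1101

reg_0 = 0x168
clock 1: out=0, reg = 0x8B4
clock 2: out=0, reg = 0x45A
clock 3: out=0, reg = 0xA2D
clock 4: out=1, reg = 0x516
clock 5: out=0, reg = 0x28B
clock 6: out=1, reg = 0x145
clock 7: out=1, reg = 0x8A2
clock 8: out=0, reg = 0x451
clock 9: out=1, reg = 0xA28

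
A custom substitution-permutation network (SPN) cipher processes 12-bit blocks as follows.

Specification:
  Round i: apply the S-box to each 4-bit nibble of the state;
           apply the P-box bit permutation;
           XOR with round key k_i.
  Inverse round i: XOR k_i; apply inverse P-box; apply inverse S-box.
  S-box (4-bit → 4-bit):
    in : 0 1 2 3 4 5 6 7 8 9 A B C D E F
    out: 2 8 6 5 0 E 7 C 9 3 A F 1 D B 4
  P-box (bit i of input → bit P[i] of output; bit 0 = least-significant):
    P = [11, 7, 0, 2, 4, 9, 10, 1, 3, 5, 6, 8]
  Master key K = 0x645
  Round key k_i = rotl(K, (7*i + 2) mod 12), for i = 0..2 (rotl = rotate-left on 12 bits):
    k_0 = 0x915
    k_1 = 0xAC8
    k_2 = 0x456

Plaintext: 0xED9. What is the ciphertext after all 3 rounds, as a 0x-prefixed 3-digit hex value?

0xDCB

s_0 = plaintext = 0xED9
s_1 = Round(s_0, k_0) = 0x4AF
s_2 = Round(s_1, k_1) = 0x8CB
s_3 = Round(s_2, k_2) = 0xDCB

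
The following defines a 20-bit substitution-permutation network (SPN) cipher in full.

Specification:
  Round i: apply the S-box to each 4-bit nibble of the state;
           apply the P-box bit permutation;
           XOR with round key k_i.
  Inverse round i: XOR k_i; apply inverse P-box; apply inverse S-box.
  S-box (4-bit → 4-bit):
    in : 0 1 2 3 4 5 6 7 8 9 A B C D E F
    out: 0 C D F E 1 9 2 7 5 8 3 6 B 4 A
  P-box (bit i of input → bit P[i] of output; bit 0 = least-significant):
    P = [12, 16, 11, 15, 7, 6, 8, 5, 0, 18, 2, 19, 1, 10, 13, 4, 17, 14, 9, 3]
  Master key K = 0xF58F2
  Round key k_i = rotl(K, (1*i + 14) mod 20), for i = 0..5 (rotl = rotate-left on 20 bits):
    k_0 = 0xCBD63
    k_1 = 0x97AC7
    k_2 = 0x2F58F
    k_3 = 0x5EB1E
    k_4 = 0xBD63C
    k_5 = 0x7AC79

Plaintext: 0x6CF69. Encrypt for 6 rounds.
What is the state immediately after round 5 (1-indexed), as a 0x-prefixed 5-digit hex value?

0x5BFA5

s_0 = plaintext = 0x6CF69
s_1 = Round(s_0, k_0) = 0x281CB
s_2 = Round(s_1, k_1) = 0x24D89
s_3 = Round(s_2, k_2) = 0xCCA56
s_4 = Round(s_3, k_3) = 0xD1D9E
s_5 = Round(s_4, k_4) = 0x5BFA5
s_6 = Round(s_5, k_5) = 0x9B85B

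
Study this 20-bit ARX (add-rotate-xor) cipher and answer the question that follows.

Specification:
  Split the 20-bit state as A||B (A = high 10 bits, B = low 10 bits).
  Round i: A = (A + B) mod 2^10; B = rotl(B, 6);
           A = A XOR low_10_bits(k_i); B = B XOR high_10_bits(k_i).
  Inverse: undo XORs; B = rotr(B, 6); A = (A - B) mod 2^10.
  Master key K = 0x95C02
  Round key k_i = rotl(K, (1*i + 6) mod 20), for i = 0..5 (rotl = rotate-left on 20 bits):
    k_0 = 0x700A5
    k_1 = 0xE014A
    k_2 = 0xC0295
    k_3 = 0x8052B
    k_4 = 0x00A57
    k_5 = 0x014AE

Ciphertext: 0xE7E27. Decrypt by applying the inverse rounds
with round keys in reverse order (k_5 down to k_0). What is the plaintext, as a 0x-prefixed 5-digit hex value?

s_0 = ciphertext = 0xE7E27
s_1 = InvRound(s_0, k_5) = 0x42628
s_2 = InvRound(s_1, k_4) = 0x2DAA8
s_3 = InvRound(s_2, k_3) = 0xC2E92
s_4 = InvRound(s_3, k_2) = 0x1E126
s_5 = InvRound(s_4, k_1) = 0xB226A
s_6 = InvRound(s_5, k_0) = 0xEFEAE

0xEFEAE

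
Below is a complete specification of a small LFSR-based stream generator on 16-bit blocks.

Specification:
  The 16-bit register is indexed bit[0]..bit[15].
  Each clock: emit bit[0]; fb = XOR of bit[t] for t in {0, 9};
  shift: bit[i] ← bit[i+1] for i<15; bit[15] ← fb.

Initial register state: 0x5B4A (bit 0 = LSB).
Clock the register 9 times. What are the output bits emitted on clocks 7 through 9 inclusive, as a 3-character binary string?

reg_0 = 0x5B4A
clock 1: out=0, reg = 0xADA5
clock 2: out=1, reg = 0xD6D2
clock 3: out=0, reg = 0xEB69
clock 4: out=1, reg = 0x75B4
clock 5: out=0, reg = 0x3ADA
clock 6: out=0, reg = 0x9D6D
clock 7: out=1, reg = 0xCEB6
clock 8: out=0, reg = 0xE75B
clock 9: out=1, reg = 0x73AD

101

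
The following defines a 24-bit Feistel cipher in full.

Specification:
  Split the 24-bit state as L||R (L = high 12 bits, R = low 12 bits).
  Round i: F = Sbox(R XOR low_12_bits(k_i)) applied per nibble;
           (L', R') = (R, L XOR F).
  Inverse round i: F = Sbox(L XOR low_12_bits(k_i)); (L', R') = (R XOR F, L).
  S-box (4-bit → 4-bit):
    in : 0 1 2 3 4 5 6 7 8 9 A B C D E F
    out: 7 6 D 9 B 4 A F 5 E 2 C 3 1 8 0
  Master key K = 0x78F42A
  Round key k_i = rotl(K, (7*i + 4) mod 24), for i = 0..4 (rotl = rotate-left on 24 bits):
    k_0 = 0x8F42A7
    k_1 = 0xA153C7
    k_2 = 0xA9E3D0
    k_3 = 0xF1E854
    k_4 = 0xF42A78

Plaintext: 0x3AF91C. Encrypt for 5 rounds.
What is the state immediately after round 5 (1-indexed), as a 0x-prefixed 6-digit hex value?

0x4F29BE

s_0 = plaintext = 0x3AF91C
s_1 = Round(s_0, k_0) = 0x91CF63
s_2 = Round(s_1, k_1) = 0xF63A37
s_3 = Round(s_2, k_2) = 0xA371EC
s_4 = Round(s_3, k_3) = 0x1EC4F2
s_5 = Round(s_4, k_4) = 0x4F29BE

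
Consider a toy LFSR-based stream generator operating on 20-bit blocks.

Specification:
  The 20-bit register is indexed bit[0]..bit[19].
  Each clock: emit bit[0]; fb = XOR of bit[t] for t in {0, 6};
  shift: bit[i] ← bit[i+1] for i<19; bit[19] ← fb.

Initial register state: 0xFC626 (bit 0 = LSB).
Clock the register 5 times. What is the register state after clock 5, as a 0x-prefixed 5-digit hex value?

0xF7E31

reg_0 = 0xFC626
clock 1: out=0, reg = 0x7E313
clock 2: out=1, reg = 0xBF189
clock 3: out=1, reg = 0xDF8C4
clock 4: out=0, reg = 0xEFC62
clock 5: out=0, reg = 0xF7E31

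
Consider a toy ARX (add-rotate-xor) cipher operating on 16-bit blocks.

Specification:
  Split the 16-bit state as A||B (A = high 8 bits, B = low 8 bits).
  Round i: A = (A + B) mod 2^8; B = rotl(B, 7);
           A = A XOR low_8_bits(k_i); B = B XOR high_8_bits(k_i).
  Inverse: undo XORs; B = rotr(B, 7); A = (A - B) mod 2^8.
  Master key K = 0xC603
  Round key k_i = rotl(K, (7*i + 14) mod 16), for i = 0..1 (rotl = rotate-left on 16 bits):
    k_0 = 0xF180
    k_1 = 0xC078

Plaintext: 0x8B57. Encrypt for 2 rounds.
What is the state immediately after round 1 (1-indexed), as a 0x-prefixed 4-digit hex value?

s_0 = plaintext = 0x8B57
s_1 = Round(s_0, k_0) = 0x625A
s_2 = Round(s_1, k_1) = 0xC4ED

0x625A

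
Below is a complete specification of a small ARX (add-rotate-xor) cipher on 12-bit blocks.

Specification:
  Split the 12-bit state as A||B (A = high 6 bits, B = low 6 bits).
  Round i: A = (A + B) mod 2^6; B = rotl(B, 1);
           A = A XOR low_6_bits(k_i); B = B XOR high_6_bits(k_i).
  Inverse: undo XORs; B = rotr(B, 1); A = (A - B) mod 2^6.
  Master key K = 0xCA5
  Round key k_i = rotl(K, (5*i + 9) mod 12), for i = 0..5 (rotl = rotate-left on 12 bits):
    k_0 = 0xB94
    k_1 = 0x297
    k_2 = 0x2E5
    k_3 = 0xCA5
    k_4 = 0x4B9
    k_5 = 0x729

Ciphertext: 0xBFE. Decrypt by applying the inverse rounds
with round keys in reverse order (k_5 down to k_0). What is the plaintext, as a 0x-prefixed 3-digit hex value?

s_0 = ciphertext = 0xBFE
s_1 = InvRound(s_0, k_5) = 0xD51
s_2 = InvRound(s_1, k_4) = 0xAE1
s_3 = InvRound(s_2, k_3) = 0x969
s_4 = InvRound(s_3, k_2) = 0xBD1
s_5 = InvRound(s_4, k_1) = 0x2ED
s_6 = InvRound(s_5, k_0) = 0xFA1

0xFA1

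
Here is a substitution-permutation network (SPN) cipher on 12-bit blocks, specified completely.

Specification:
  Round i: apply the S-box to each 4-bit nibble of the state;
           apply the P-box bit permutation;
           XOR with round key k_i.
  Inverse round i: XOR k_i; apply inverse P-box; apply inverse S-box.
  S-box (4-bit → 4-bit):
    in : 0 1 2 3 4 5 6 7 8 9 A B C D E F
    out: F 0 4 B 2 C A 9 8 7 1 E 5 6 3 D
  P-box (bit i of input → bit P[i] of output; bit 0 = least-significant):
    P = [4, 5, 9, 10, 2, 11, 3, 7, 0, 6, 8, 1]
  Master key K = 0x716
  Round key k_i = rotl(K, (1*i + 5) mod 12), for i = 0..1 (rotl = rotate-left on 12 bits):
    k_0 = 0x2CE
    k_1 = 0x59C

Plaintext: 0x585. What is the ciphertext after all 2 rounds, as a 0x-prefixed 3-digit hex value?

0xE8E

s_0 = plaintext = 0x585
s_1 = Round(s_0, k_0) = 0x54C
s_2 = Round(s_1, k_1) = 0xE8E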